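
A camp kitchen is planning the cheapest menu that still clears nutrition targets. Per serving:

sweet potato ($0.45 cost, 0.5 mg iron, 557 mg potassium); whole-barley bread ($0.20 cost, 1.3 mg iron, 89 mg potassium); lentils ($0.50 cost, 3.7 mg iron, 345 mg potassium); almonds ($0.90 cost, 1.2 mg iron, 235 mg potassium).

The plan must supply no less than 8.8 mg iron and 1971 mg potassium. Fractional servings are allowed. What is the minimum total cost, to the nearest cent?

$2.05

Two binding constraints pin down two serving amounts, so the optimal mix uses at most two foods. The candidates are each food alone (scaled to the tighter of iron/potassium) and each pair with both constraints tight.
sweet potato only: max(8.8/0.5, 1971/557) = 17.6 servings → $7.92.
whole-barley bread only: max(8.8/1.3, 1971/89) = 22.15 servings → $4.43.
lentils only: max(8.8/3.7, 1971/345) = 5.713 servings → $2.86.
almonds only: max(8.8/1.2, 1971/235) = 8.387 servings → $7.55.
sweet potato + whole-barley bread with both tight: 2.618 servings and 5.762 servings → $2.33.
sweet potato + lentils with both tight: 2.254 servings and 2.074 servings → $2.05.
sweet potato + almonds with both tight: 0.5395 servings and 7.109 servings → $6.64.
whole-barley bread + lentils: intersection lies outside the first quadrant.
whole-barley bread + almonds: intersection lies outside the first quadrant.
lentils + almonds with both targets exact would need a negative amount; discard.
The minimum over all feasible corners is $2.05.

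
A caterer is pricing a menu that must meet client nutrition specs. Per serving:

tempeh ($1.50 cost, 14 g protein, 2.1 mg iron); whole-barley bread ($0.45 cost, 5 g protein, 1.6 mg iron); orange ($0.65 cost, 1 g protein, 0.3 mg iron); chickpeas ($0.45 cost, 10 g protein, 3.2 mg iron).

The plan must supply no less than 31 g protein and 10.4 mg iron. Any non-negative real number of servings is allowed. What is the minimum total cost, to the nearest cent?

$1.46

A basic optimal solution has at most two foods positive. Try each food alone and each pair with both targets met exactly.
tempeh only: max(31/14, 10.4/2.1) = 4.952 servings → $7.43.
whole-barley bread only: max(31/5, 10.4/1.6) = 6.5 servings → $2.92.
orange only: max(31/1, 10.4/0.3) = 34.67 servings → $22.53.
chickpeas only: max(31/10, 10.4/3.2) = 3.25 servings → $1.46.
tempeh + whole-barley bread: the both-tight solution has a negative serving — not a feasible corner.
tempeh + orange with both targets exact would need a negative amount; discard.
tempeh + chickpeas: the both-tight solution has a negative serving — not a feasible corner.
whole-barley bread + orange: the both-tight solution has a negative serving — not a feasible corner.
whole-barley bread + chickpeas (both tight): parallel constraints — no distinct corner.
orange + chickpeas: intersection lies outside the first quadrant.
The minimum over all feasible corners is $1.46.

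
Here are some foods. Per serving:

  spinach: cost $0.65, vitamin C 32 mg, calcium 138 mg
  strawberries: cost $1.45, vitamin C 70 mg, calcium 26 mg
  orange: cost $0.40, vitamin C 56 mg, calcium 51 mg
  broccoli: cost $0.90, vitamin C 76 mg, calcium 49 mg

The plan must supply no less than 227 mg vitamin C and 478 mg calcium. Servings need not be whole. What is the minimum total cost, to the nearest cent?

$2.67

Compare the cost at each extreme point of the feasible region.
spinach only: max(227/32, 478/138) = 7.094 servings → $4.61.
strawberries only: max(227/70, 478/26) = 18.38 servings → $26.66.
orange only: max(227/56, 478/51) = 9.373 servings → $3.75.
broccoli only: max(227/76, 478/49) = 9.755 servings → $8.78.
spinach + strawberries with both tight: 3.122 servings and 1.816 servings → $4.66.
spinach + orange with both tight: 2.492 servings and 2.63 servings → $2.67.
spinach + broccoli with both tight: 2.826 servings and 1.797 servings → $3.45.
strawberries + orange: intersection lies outside the first quadrant.
strawberries + broccoli with both targets exact would need a negative amount; discard.
orange + broccoli with both targets exact would need a negative amount; discard.
Cheapest feasible corner: $2.67.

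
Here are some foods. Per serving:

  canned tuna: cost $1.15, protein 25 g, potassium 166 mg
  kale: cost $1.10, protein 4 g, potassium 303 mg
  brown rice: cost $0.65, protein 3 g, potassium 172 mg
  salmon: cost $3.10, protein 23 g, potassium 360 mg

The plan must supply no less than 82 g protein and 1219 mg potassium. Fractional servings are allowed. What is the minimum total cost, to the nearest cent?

$6.01

The cheapest plan sits at a corner of the feasible region — with two constraints it uses at most two foods.
canned tuna only: max(82/25, 1219/166) = 7.343 servings → $8.44.
kale only: max(82/4, 1219/303) = 20.5 servings → $22.55.
brown rice only: max(82/3, 1219/172) = 27.33 servings → $17.77.
salmon only: max(82/23, 1219/360) = 3.565 servings → $11.05.
canned tuna + kale with both tight: 2.89 servings and 2.44 servings → $6.01.
canned tuna + brown rice with both tight: 2.748 servings and 4.435 servings → $6.04.
canned tuna + salmon with both tight: 0.2862 servings and 3.254 servings → $10.42.
kale + brown rice with both targets exact would need a negative amount; discard.
kale + salmon: the both-tight solution has a negative serving — not a feasible corner.
brown rice + salmon with both targets exact would need a negative amount; discard.
Cheapest feasible corner: $6.01.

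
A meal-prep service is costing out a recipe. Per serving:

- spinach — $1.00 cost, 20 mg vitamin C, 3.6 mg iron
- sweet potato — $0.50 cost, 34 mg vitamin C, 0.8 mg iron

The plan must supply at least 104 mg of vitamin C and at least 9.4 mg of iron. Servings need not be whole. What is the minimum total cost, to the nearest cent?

$3.10

Check every corner: each single food scaled to meet both minima, and each pair solved so both constraints bind.
spinach only: max(104/20, 9.4/3.6) = 5.2 servings → $5.20.
sweet potato only: max(104/34, 9.4/0.8) = 11.75 servings → $5.88.
spinach + sweet potato with both tight: 2.222 servings and 1.752 servings → $3.10.
Cheapest feasible corner: $3.10.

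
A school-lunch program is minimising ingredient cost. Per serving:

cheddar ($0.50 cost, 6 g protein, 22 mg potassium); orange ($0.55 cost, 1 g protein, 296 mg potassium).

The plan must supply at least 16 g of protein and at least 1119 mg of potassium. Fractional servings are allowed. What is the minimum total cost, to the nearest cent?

$3.03

Compare the cost at each extreme point of the feasible region.
cheddar only: max(16/6, 1119/22) = 50.86 servings → $25.43.
orange only: max(16/1, 1119/296) = 16 servings → $8.80.
cheddar + orange with both tight: 2.062 servings and 3.627 servings → $3.03.
Cheapest feasible corner: $3.03.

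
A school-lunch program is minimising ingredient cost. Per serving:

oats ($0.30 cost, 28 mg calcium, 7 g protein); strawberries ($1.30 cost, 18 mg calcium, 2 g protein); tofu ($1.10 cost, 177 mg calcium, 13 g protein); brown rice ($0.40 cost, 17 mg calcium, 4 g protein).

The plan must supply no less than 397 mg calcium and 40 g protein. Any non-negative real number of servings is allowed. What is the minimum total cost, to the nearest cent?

oats only: max(397/28, 40/7) = 14.18 servings → $4.25.
strawberries only: max(397/18, 40/2) = 22.06 servings → $28.67.
tofu only: max(397/177, 40/13) = 3.077 servings → $3.38.
brown rice only: max(397/17, 40/4) = 23.35 servings → $9.34.
oats + strawberries: the both-tight solution has a negative serving — not a feasible corner.
oats + tofu with both tight: 2.193 servings and 1.896 servings → $2.74.
oats + brown rice: the both-tight solution has a negative serving — not a feasible corner.
strawberries + tofu with both tight: 15.99 servings and 0.6167 servings → $21.47.
strawberries + brown rice: the both-tight solution has a negative serving — not a feasible corner.
tofu + brown rice with both tight: 1.864 servings and 3.94 servings → $3.63.
Cheapest feasible corner: $2.74.

$2.74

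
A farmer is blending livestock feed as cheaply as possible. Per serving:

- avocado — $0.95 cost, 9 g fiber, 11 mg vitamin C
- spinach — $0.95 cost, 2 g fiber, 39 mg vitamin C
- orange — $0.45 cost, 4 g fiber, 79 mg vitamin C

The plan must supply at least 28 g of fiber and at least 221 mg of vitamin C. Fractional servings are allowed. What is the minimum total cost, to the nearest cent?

avocado only: max(28/9, 221/11) = 20.09 servings → $19.09.
spinach only: max(28/2, 221/39) = 14 servings → $13.30.
orange only: max(28/4, 221/79) = 7 servings → $3.15.
avocado + spinach with both tight: 1.976 servings and 5.109 servings → $6.73.
avocado + orange with both tight: 1.991 servings and 2.52 servings → $3.03.
spinach + orange: intersection lies outside the first quadrant.
Cheapest feasible corner: $3.03.

$3.03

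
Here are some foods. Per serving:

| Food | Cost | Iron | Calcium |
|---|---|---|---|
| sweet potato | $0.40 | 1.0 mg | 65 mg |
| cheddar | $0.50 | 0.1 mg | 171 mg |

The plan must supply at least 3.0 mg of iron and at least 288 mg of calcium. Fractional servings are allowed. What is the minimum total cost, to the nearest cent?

$1.46

Check every corner: each single food scaled to meet both minima, and each pair solved so both constraints bind.
sweet potato only: max(3.0/1.0, 288/65) = 4.431 servings → $1.77.
cheddar only: max(3.0/0.1, 288/171) = 30 servings → $15.00.
sweet potato + cheddar with both tight: 2.943 servings and 0.5653 servings → $1.46.
The minimum over all feasible corners is $1.46.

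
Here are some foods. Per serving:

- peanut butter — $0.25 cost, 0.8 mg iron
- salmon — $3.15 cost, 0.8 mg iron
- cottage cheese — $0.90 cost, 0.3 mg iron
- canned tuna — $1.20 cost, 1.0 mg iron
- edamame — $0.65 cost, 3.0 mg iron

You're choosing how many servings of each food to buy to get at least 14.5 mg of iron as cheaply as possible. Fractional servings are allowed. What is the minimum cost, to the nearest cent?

Cost per mg of iron: edamame $0.2167, peanut butter $0.3125, canned tuna $1.2000, cottage cheese $3.0000, salmon $3.9375.
With no serving limits, use only edamame: 14.5 mg / 3.0 mg = 4.833 servings × $0.65 = $3.14.

$3.14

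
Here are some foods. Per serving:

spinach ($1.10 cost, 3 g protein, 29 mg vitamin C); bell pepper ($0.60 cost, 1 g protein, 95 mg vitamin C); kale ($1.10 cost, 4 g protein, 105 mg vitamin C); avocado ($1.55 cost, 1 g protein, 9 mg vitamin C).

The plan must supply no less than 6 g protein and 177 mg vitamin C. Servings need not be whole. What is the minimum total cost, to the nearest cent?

$1.74

At the optimum either one food covers both requirements or two foods hit both targets exactly; no other combination can be cheaper.
spinach only: max(6/3, 177/29) = 6.103 servings → $6.71.
bell pepper only: max(6/1, 177/95) = 6 servings → $3.60.
kale only: max(6/4, 177/105) = 1.686 servings → $1.85.
avocado only: max(6/1, 177/9) = 19.67 servings → $30.48.
spinach + bell pepper with both tight: 1.535 servings and 1.395 servings → $2.53.
spinach + kale: intersection lies outside the first quadrant.
spinach + avocado: intersection lies outside the first quadrant.
bell pepper + kale with both tight: 0.2836 servings and 1.429 servings → $1.74.
bell pepper + avocado with both tight: 1.43 servings and 4.57 servings → $7.94.
kale + avocado: the both-tight solution has a negative serving — not a feasible corner.
So the least-cost plan costs $1.74.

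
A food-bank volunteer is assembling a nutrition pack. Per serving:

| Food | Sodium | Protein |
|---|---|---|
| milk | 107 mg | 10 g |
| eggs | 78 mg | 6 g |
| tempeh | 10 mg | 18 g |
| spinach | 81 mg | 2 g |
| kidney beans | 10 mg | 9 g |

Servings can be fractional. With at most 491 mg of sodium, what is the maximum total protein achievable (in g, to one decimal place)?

Protein per mg sodium: tempeh 1.8, kidney beans 0.9, milk 0.09346, eggs 0.07692, spinach 0.02469.
With no serving limits, spend the whole sodium allowance on tempeh: 491 mg / 10 mg × 18 g = 883.8 g.

883.8 g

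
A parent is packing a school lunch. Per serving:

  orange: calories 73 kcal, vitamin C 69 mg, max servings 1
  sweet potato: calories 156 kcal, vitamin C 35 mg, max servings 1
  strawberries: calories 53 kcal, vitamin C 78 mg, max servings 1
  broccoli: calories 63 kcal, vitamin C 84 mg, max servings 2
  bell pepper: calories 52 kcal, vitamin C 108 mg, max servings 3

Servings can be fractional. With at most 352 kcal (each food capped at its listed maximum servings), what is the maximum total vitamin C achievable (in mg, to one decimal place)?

586.1 mg

Vitamin C per kcal: bell pepper 2.077, strawberries 1.472, broccoli 1.333, orange 0.9452, sweet potato 0.2244.
Take 3 servings of bell pepper: uses 156 kcal, +324.0 mg vitamin C (running total 324.0 mg).
Take 1 serving of strawberries: uses 53 kcal, +78.0 mg vitamin C (running total 402.0 mg).
Take 2 servings of broccoli: uses 126 kcal, +168.0 mg vitamin C (running total 570.0 mg).
Take 0.2329 servings of orange: uses 17 kcal, +16.1 mg vitamin C (running total 586.1 mg).
Greedy by best ratio exhausts the calories allowance optimally: 586.1 mg.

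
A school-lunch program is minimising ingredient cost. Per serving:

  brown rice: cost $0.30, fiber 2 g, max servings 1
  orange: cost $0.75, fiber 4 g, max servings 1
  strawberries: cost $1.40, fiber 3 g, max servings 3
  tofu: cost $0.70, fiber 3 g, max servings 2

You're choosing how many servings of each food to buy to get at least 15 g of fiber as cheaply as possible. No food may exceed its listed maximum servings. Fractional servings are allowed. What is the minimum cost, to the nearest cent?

Cost per g of fiber: brown rice $0.1500, orange $0.1875, tofu $0.2333, strawberries $0.4667.
Take 1 serving of brown rice: +2.0 g fiber for $0.30 (total $0.30, still need 13.0 g).
Take 1 serving of orange: +4.0 g fiber for $0.75 (total $1.05, still need 9.0 g).
Take 2 servings of tofu: +6.0 g fiber for $1.40 (total $2.45, still need 3.0 g).
Take 1 serving of strawberries: +3.0 g fiber for $1.40 (total $3.85, still need 0.0 g).
Filling from the cheapest source first is optimal under one linear minimum: $3.85.

$3.85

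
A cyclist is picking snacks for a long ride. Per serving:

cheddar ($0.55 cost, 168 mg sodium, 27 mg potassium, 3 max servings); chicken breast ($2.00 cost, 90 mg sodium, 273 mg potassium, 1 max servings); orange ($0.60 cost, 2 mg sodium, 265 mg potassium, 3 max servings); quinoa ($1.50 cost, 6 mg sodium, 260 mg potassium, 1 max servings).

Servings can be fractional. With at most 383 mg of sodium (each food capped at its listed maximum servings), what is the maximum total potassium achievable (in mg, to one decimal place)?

1373.2 mg

Potassium per mg sodium: orange 132.5, quinoa 43.33, chicken breast 3.033, cheddar 0.1607.
Take 3 servings of orange: uses 6 mg sodium, +795.0 mg potassium (running total 795.0 mg).
Take 1 serving of quinoa: uses 6 mg sodium, +260.0 mg potassium (running total 1055.0 mg).
Take 1 serving of chicken breast: uses 90 mg sodium, +273.0 mg potassium (running total 1328.0 mg).
Take 1.673 servings of cheddar: uses 281 mg sodium, +45.2 mg potassium (running total 1373.2 mg).
Greedy by best ratio exhausts the sodium allowance optimally: 1373.2 mg.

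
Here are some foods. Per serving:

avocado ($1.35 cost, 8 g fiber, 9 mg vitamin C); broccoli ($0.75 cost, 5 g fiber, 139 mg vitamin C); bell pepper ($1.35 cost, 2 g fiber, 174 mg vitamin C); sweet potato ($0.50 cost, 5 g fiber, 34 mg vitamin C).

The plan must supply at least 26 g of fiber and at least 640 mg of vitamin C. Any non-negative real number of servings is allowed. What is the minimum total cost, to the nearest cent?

$3.70

Minimising a linear cost over {fiber ≥ 26, vitamin C ≥ 640, servings ≥ 0} — the optimum is at a vertex, using one or two foods.
avocado only: max(26/8, 640/9) = 71.11 servings → $96.00.
broccoli only: max(26/5, 640/139) = 5.2 servings → $3.90.
bell pepper only: max(26/2, 640/174) = 13 servings → $17.55.
sweet potato only: max(26/5, 640/34) = 18.82 servings → $9.41.
avocado + broccoli with both tight: 0.388 servings and 4.579 servings → $3.96.
avocado + bell pepper with both tight: 2.361 servings and 3.556 servings → $7.99.
avocado + sweet potato: the both-tight solution has a negative serving — not a feasible corner.
broccoli + bell pepper with both targets exact would need a negative amount; discard.
broccoli + sweet potato with both tight: 4.411 servings and 0.7886 servings → $3.70.
bell pepper + sweet potato with both tight: 2.888 servings and 4.045 servings → $5.92.
So the least-cost plan costs $3.70.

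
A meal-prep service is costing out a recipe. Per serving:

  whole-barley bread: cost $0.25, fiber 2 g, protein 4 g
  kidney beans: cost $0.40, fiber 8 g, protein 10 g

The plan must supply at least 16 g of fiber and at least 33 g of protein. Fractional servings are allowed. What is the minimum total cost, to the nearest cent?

$1.32

At the optimum either one food covers both requirements or two foods hit both targets exactly; no other combination can be cheaper.
whole-barley bread only: max(16/2, 33/4) = 8.25 servings → $2.06.
kidney beans only: max(16/8, 33/10) = 3.3 servings → $1.32.
whole-barley bread + kidney beans: intersection lies outside the first quadrant.
The minimum over all feasible corners is $1.32.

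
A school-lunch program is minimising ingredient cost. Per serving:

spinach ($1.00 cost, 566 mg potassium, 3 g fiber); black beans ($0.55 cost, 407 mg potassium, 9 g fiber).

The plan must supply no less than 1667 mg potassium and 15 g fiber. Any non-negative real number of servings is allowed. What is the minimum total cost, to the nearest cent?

Check every corner: each single food scaled to meet both minima, and each pair solved so both constraints bind.
spinach only: max(1667/566, 15/3) = 5 servings → $5.00.
black beans only: max(1667/407, 15/9) = 4.096 servings → $2.25.
spinach + black beans with both tight: 2.297 servings and 0.9009 servings → $2.79.
Cheapest feasible corner: $2.25.

$2.25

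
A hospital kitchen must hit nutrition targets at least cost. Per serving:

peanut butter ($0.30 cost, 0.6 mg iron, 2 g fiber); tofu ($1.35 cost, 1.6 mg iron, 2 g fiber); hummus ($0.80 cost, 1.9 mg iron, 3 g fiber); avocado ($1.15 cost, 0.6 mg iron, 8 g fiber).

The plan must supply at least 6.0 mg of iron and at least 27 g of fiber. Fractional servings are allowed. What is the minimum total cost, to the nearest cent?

$3.99

For a min-cost LP with two ≥-constraints, a basic feasible solution has at most two positive variables.
peanut butter only: max(6.0/0.6, 27/2) = 13.5 servings → $4.05.
tofu only: max(6.0/1.6, 27/2) = 13.5 servings → $18.23.
hummus only: max(6.0/1.9, 27/3) = 9 servings → $7.20.
avocado only: max(6.0/0.6, 27/8) = 10 servings → $11.50.
peanut butter + tofu with both targets exact would need a negative amount; discard.
peanut butter + hummus: intersection lies outside the first quadrant.
peanut butter + avocado with both tight: 8.833 servings and 1.167 servings → $3.99.
tofu + hummus with both targets exact would need a negative amount; discard.
tofu + avocado with both tight: 2.741 servings and 2.69 servings → $6.79.
hummus + avocado with both tight: 2.373 servings and 2.485 servings → $4.76.
The minimum over all feasible corners is $3.99.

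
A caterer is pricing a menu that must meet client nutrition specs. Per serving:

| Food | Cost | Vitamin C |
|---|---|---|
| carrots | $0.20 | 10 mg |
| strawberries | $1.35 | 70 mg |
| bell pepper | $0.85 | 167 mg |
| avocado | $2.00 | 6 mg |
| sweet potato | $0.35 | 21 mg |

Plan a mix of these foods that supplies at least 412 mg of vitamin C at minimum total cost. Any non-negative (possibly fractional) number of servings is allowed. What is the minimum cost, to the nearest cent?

$2.10

Cost per mg of vitamin C: bell pepper $0.0051, sweet potato $0.0167, strawberries $0.0193, carrots $0.0200, avocado $0.3333.
With no serving limits, use only bell pepper: 412 mg / 167 mg = 2.467 servings × $0.85 = $2.10.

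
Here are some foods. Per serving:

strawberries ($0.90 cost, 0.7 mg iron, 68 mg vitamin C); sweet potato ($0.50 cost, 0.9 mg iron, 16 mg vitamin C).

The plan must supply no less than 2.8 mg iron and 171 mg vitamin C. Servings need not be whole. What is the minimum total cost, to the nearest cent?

This is a tiny linear program; its minimum lies at a vertex of the feasible set. List the vertices and price them.
strawberries only: max(2.8/0.7, 171/68) = 4 servings → $3.60.
sweet potato only: max(2.8/0.9, 171/16) = 10.69 servings → $5.34.
strawberries + sweet potato with both tight: 2.182 servings and 1.414 servings → $2.67.
The minimum over all feasible corners is $2.67.

$2.67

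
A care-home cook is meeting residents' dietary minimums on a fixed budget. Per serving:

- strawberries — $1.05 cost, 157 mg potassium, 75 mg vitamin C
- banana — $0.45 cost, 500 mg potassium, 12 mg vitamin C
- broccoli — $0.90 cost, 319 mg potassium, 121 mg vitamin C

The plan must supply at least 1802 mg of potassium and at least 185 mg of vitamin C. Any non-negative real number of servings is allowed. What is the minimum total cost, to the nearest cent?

With two linear requirements the optimum uses one or two foods; enumerate the corners.
strawberries only: max(1802/157, 185/75) = 11.48 servings → $12.05.
banana only: max(1802/500, 185/12) = 15.42 servings → $6.94.
broccoli only: max(1802/319, 185/121) = 5.649 servings → $5.08.
strawberries + banana with both tight: 1.99 servings and 2.979 servings → $3.43.
strawberries + broccoli: the both-tight solution has a negative serving — not a feasible corner.
banana + broccoli with both tight: 2.806 servings and 1.251 servings → $2.39.
The minimum over all feasible corners is $2.39.

$2.39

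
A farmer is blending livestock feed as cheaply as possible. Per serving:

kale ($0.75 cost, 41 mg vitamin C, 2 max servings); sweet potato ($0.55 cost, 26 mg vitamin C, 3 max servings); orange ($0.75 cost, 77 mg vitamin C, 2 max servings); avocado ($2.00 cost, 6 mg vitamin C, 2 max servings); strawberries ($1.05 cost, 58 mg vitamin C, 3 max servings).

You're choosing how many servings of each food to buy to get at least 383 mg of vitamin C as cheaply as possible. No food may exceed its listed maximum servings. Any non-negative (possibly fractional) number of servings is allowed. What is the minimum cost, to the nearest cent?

Cost per mg of vitamin C: orange $0.0097, strawberries $0.0181, kale $0.0183, sweet potato $0.0212, avocado $0.3333.
Take 2 servings of orange: +154.0 mg vitamin C for $1.50 (total $1.50, still need 229.0 mg).
Take 3 servings of strawberries: +174.0 mg vitamin C for $3.15 (total $4.65, still need 55.0 mg).
Take 1.341 servings of kale: +55.0 mg vitamin C for $1.01 (total $5.66, still need 0.0 mg).
Filling from the cheapest source first is optimal under one linear minimum: $5.66.

$5.66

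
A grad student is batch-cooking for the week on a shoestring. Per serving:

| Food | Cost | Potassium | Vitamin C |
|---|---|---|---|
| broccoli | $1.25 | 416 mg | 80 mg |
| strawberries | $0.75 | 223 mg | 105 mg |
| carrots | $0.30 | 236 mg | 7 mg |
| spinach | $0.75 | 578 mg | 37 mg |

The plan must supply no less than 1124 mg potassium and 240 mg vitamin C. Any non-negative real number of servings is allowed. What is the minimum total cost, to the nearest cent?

$2.31

broccoli only: max(1124/416, 240/80) = 3 servings → $3.75.
strawberries only: max(1124/223, 240/105) = 5.04 servings → $3.78.
carrots only: max(1124/236, 240/7) = 34.29 servings → $10.29.
spinach only: max(1124/578, 240/37) = 6.486 servings → $4.86.
broccoli + strawberries with both tight: 2.496 servings and 0.3839 servings → $3.41.
broccoli + carrots: the both-tight solution has a negative serving — not a feasible corner.
broccoli + spinach: intersection lies outside the first quadrant.
strawberries + carrots with both tight: 2.101 servings and 2.778 servings → $2.41.
strawberries + spinach with both tight: 1.852 servings and 1.23 servings → $2.31.
carrots + spinach with both targets exact would need a negative amount; discard.
So the least-cost plan costs $2.31.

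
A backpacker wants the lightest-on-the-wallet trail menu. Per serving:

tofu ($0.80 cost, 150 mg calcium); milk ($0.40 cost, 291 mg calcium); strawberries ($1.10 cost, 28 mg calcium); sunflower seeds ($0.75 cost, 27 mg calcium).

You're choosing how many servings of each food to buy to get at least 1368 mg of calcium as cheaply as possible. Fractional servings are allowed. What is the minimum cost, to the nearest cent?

Cost per mg of calcium: milk $0.0014, tofu $0.0053, sunflower seeds $0.0278, strawberries $0.0393.
With no serving limits, use only milk: 1368 mg / 291 mg = 4.701 servings × $0.40 = $1.88.

$1.88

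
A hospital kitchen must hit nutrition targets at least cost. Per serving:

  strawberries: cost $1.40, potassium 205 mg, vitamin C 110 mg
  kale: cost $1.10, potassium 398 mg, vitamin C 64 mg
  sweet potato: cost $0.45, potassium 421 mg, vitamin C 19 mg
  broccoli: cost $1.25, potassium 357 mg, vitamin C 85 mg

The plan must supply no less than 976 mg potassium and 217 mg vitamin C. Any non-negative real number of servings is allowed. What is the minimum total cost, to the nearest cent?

Minimising a linear cost over {potassium ≥ 976, vitamin C ≥ 217, servings ≥ 0} — the optimum is at a vertex, using one or two foods.
strawberries only: max(976/205, 217/110) = 4.761 servings → $6.67.
kale only: max(976/398, 217/64) = 3.391 servings → $3.73.
sweet potato only: max(976/421, 217/19) = 11.42 servings → $5.14.
broccoli only: max(976/357, 217/85) = 2.734 servings → $3.42.
strawberries + kale with both tight: 0.7796 servings and 2.051 servings → $3.35.
strawberries + sweet potato with both tight: 1.717 servings and 1.482 servings → $3.07.
strawberries + broccoli with both targets exact would need a negative amount; discard.
kale + sweet potato: the both-tight solution has a negative serving — not a feasible corner.
kale + broccoli with both tight: 0.5 servings and 2.176 servings → $3.27.
sweet potato + broccoli with both tight: 0.1893 servings and 2.511 servings → $3.22.
So the least-cost plan costs $3.07.

$3.07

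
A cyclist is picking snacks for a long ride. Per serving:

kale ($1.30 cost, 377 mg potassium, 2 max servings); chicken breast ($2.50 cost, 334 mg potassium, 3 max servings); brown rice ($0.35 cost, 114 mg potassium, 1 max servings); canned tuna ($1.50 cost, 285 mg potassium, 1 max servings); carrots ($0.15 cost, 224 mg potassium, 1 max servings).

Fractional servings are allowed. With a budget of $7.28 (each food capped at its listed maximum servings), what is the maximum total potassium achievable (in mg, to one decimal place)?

1735.0 mg

Potassium per dollar: carrots 1493, brown rice 325.7, kale 290, canned tuna 190, chicken breast 133.6.
Take 1 serving of carrots: spends $0.15, +224.0 mg potassium (running total 224.0 mg).
Take 1 serving of brown rice: spends $0.35, +114.0 mg potassium (running total 338.0 mg).
Take 2 servings of kale: spends $2.60, +754.0 mg potassium (running total 1092.0 mg).
Take 1 serving of canned tuna: spends $1.50, +285.0 mg potassium (running total 1377.0 mg).
Take 1.072 servings of chicken breast: spends $2.68, +358.0 mg potassium (running total 1735.0 mg).
Filling greedily by potassium-per-dollar is optimal for one linear limit, giving 1735.0 mg.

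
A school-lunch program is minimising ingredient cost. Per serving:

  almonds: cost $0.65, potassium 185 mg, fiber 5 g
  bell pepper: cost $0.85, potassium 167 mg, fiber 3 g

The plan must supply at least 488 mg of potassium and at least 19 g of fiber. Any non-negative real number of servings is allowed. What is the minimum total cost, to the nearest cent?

$2.47

Minimising a linear cost over {potassium ≥ 488, fiber ≥ 19, servings ≥ 0} — the optimum is at a vertex, using one or two foods.
almonds only: max(488/185, 19/5) = 3.8 servings → $2.47.
bell pepper only: max(488/167, 19/3) = 6.333 servings → $5.38.
almonds + bell pepper: the both-tight solution has a negative serving — not a feasible corner.
The minimum over all feasible corners is $2.47.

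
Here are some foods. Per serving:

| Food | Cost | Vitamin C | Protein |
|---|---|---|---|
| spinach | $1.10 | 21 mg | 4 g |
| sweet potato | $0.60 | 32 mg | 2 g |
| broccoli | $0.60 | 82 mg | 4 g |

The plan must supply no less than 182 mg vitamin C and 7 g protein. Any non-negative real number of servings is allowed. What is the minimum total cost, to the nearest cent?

Compare the cost at each extreme point of the feasible region.
spinach only: max(182/21, 7/4) = 8.667 servings → $9.53.
sweet potato only: max(182/32, 7/2) = 5.688 servings → $3.41.
broccoli only: max(182/82, 7/4) = 2.22 servings → $1.33.
spinach + sweet potato: intersection lies outside the first quadrant.
spinach + broccoli: intersection lies outside the first quadrant.
sweet potato + broccoli with both targets exact would need a negative amount; discard.
Cheapest feasible corner: $1.33.

$1.33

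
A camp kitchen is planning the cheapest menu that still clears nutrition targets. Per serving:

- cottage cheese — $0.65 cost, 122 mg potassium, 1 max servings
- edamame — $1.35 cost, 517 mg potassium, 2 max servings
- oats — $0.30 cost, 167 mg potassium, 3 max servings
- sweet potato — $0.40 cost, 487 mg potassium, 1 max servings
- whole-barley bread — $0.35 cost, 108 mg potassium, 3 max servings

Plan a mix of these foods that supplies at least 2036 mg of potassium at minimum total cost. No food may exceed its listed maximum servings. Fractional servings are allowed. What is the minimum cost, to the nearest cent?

$4.05

Cost per mg of potassium: sweet potato $0.0008, oats $0.0018, edamame $0.0026, whole-barley bread $0.0032, cottage cheese $0.0053.
Take 1 serving of sweet potato: +487.0 mg potassium for $0.40 (total $0.40, still need 1549.0 mg).
Take 3 servings of oats: +501.0 mg potassium for $0.90 (total $1.30, still need 1048.0 mg).
Take 2 servings of edamame: +1034.0 mg potassium for $2.70 (total $4.00, still need 14.0 mg).
Take 0.1296 servings of whole-barley bread: +14.0 mg potassium for $0.05 (total $4.05, still need 0.0 mg).
Greedy by cheapest-per-mg is optimal for a single linear constraint, so the minimum cost is $4.05.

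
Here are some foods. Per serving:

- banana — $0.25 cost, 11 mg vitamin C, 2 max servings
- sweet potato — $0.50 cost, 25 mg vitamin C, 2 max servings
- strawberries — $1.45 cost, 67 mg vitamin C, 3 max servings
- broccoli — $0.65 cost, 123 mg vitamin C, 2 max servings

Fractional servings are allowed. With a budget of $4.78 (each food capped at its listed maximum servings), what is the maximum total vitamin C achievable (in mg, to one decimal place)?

410.6 mg

Vitamin C per dollar: broccoli 189.2, sweet potato 50, strawberries 46.21, banana 44.
Take 2 servings of broccoli: spends $1.30, +246.0 mg vitamin C (running total 246.0 mg).
Take 2 servings of sweet potato: spends $1.00, +50.0 mg vitamin C (running total 296.0 mg).
Take 1.71 servings of strawberries: spends $2.48, +114.6 mg vitamin C (running total 410.6 mg).
Greedy by best ratio exhausts the cost allowance optimally: 410.6 mg.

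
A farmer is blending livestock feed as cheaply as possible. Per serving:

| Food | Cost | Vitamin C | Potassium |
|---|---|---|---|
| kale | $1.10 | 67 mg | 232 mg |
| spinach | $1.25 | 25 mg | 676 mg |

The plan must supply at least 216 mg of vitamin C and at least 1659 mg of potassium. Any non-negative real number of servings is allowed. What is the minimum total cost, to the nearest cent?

$4.84

This is a tiny linear program; its minimum lies at a vertex of the feasible set. List the vertices and price them.
kale only: max(216/67, 1659/232) = 7.151 servings → $7.87.
spinach only: max(216/25, 1659/676) = 8.64 servings → $10.80.
kale + spinach with both tight: 2.647 servings and 1.546 servings → $4.84.
So the least-cost plan costs $4.84.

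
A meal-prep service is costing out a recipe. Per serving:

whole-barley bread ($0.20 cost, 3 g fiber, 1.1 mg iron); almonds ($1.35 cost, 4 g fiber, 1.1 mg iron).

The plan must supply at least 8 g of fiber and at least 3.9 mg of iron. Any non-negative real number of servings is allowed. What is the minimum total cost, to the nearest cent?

$0.71

For a min-cost LP with two ≥-constraints, a basic feasible solution has at most two positive variables.
whole-barley bread only: max(8/3, 3.9/1.1) = 3.545 servings → $0.71.
almonds only: max(8/4, 3.9/1.1) = 3.545 servings → $4.79.
whole-barley bread + almonds with both targets exact would need a negative amount; discard.
The minimum over all feasible corners is $0.71.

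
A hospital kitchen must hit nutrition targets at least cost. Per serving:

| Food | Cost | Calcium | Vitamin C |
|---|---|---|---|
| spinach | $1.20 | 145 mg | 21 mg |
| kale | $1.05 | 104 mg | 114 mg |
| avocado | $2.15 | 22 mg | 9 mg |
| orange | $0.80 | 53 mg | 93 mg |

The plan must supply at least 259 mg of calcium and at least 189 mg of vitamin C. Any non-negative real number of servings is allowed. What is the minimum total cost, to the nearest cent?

This is a tiny linear program; its minimum lies at a vertex of the feasible set. List the vertices and price them.
spinach only: max(259/145, 189/21) = 9 servings → $10.80.
kale only: max(259/104, 189/114) = 2.49 servings → $2.61.
avocado only: max(259/22, 189/9) = 21 servings → $45.15.
orange only: max(259/53, 189/93) = 4.887 servings → $3.91.
spinach + kale with both tight: 0.688 servings and 1.531 servings → $2.43.
spinach + avocado with both targets exact would need a negative amount; discard.
spinach + orange with both tight: 1.137 servings and 1.775 servings → $2.79.
kale + avocado with both tight: 1.162 servings and 6.279 servings → $14.72.
kale + orange: the both-tight solution has a negative serving — not a feasible corner.
avocado + orange with both tight: 8.967 servings and 1.164 servings → $20.21.
Cheapest feasible corner: $2.43.

$2.43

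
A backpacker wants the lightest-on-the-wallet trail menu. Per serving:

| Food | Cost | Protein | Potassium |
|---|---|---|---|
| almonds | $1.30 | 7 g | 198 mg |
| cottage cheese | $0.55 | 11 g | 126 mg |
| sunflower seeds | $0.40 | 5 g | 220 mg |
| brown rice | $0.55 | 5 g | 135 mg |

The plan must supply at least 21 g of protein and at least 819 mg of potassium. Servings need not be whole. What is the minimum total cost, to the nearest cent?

$1.58

The cheapest plan sits at a corner of the feasible region — with two constraints it uses at most two foods.
almonds only: max(21/7, 819/198) = 4.136 servings → $5.38.
cottage cheese only: max(21/11, 819/126) = 6.5 servings → $3.58.
sunflower seeds only: max(21/5, 819/220) = 4.2 servings → $1.68.
brown rice only: max(21/5, 819/135) = 6.067 servings → $3.34.
almonds + cottage cheese: intersection lies outside the first quadrant.
almonds + sunflower seeds with both tight: 0.9545 servings and 2.864 servings → $2.39.
almonds + brown rice with both targets exact would need a negative amount; discard.
cottage cheese + sunflower seeds with both tight: 0.2933 servings and 3.555 servings → $1.58.
cottage cheese + brown rice with both targets exact would need a negative amount; discard.
sunflower seeds + brown rice with both tight: 2.965 servings and 1.235 servings → $1.87.
The minimum over all feasible corners is $1.58.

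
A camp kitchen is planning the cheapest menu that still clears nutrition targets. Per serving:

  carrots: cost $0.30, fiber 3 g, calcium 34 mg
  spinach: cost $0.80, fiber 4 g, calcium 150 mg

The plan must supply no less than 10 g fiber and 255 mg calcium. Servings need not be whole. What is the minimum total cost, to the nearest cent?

For a min-cost LP with two ≥-constraints, a basic feasible solution has at most two positive variables.
carrots only: max(10/3, 255/34) = 7.5 servings → $2.25.
spinach only: max(10/4, 255/150) = 2.5 servings → $2.00.
carrots + spinach with both tight: 1.529 servings and 1.354 servings → $1.54.
The minimum over all feasible corners is $1.54.

$1.54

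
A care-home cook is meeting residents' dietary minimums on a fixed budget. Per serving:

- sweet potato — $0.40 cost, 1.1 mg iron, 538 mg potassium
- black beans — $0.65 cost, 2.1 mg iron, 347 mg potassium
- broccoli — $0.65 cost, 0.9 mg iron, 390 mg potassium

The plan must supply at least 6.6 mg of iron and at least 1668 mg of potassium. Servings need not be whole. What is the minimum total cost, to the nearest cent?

$2.14

The cheapest plan sits at a corner of the feasible region — with two constraints it uses at most two foods.
sweet potato only: max(6.6/1.1, 1668/538) = 6 servings → $2.40.
black beans only: max(6.6/2.1, 1668/347) = 4.807 servings → $3.12.
broccoli only: max(6.6/0.9, 1668/390) = 7.333 servings → $4.77.
sweet potato + black beans with both tight: 1.621 servings and 2.294 servings → $2.14.
sweet potato + broccoli: intersection lies outside the first quadrant.
black beans + broccoli with both tight: 2.117 servings and 2.393 servings → $2.93.
The minimum over all feasible corners is $2.14.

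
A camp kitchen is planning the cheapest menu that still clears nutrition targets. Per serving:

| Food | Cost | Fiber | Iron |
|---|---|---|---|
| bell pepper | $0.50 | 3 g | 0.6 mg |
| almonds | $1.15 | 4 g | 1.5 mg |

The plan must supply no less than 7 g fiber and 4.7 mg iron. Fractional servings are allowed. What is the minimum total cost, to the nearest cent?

$3.60

bell pepper only: max(7/3, 4.7/0.6) = 7.833 servings → $3.92.
almonds only: max(7/4, 4.7/1.5) = 3.133 servings → $3.60.
bell pepper + almonds: the both-tight solution has a negative serving — not a feasible corner.
Cheapest feasible corner: $3.60.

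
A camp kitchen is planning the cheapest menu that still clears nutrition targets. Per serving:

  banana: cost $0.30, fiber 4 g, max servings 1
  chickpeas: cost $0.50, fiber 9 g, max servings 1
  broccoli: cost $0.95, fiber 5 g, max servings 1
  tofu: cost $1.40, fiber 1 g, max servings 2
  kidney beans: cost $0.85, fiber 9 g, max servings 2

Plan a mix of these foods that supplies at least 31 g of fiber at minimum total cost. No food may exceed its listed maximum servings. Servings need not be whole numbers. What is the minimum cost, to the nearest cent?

Cost per g of fiber: chickpeas $0.0556, banana $0.0750, kidney beans $0.0944, broccoli $0.1900, tofu $1.4000.
Take 1 serving of chickpeas: +9.0 g fiber for $0.50 (total $0.50, still need 22.0 g).
Take 1 serving of banana: +4.0 g fiber for $0.30 (total $0.80, still need 18.0 g).
Take 2 servings of kidney beans: +18.0 g fiber for $1.70 (total $2.50, still need 0.0 g).
Filling from the cheapest source first is optimal under one linear minimum: $2.50.

$2.50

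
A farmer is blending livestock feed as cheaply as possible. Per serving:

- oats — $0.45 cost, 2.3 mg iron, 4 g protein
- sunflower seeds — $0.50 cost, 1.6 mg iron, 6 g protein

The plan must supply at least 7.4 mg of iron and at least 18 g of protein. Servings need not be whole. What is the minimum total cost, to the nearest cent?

$1.75

Minimising a linear cost over {iron ≥ 7.4, protein ≥ 18, servings ≥ 0} — the optimum is at a vertex, using one or two foods.
oats only: max(7.4/2.3, 18/4) = 4.5 servings → $2.02.
sunflower seeds only: max(7.4/1.6, 18/6) = 4.625 servings → $2.31.
oats + sunflower seeds with both tight: 2.108 servings and 1.595 servings → $1.75.
So the least-cost plan costs $1.75.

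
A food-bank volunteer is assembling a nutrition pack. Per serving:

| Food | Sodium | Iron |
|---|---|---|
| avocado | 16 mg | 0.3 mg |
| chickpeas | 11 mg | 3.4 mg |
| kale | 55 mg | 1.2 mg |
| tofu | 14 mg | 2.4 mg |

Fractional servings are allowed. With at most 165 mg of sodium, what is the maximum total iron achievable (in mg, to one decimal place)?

Iron per mg sodium: chickpeas 0.3091, tofu 0.1714, kale 0.02182, avocado 0.01875.
With no serving limits, spend the whole sodium allowance on chickpeas: 165 mg / 11 mg × 3.4 mg = 51.0 mg.

51.0 mg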